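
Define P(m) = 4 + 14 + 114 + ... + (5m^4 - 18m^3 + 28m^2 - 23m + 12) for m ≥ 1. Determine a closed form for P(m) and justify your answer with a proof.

P(m) = m(m^4 - 2m^3 + 2m^2 - 2m + 5)

We claim P(m) = m(m^4 - 2m^3 + 2m^2 - 2m + 5) for all m ≥ 1.
When m = 1: P(1) = 4, and the closed form gives 4. They agree.
Inductive step: assume the claim holds for m = r, so P(r) = r(r^4 - 2r^3 + 2r^2 - 2r + 5).
Then P(r+1) = P(r) + (5r^4 + 2r^3 + 4r^2 - r + 4) = (r(r^4 - 2r^3 + 2r^2 - 2r + 5)) + (5r^4 + 2r^3 + 4r^2 - r + 4).
Simplifying, P(r+1) = (r + 1)(r^4 + 2r^3 + 2r^2 + 4) = (r+1)((r+1)^4 - 2(r+1)^3 + 2(r+1)^2 - 2(r+1) + 5),
which is the closed form with m = r+1.
By the principle of mathematical induction, the result holds for all m ≥ 1.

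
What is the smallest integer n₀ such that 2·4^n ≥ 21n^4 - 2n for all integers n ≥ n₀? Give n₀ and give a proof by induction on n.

At n = 7: 32768 < 50407, so the inequality fails and n₀ ≥ 8. We prove 2·4^n ≥ 21n^4 - 2n for all n ≥ 8.
When n = 8: 2·4^n = 131072 and 21n^4 - 2n = 86000, so 131072 ≥ 86000.
For the inductive step, assume it holds for an arbitrary j ≥ 8, so 2·4^j ≥ 21j^4 - 2j.
Then 2·4^(j + 1) = 4·(2·4^j) ≥ 4·(21j^4 - 2j).
Also, for j ≥ 8 we have 4·(21j^4 - 2j) ≥ 21(j+1)^4 - 2(j+1), since 4·(21j^4 - 2j) − (21(j+1)^4 - 2(j+1)) = 63j^4 - 84j^3 - 126j^2 - 90j - 19, which is nonnegative for all j ≥ 8.
Combining, 2·4^(j + 1) ≥ 21(j+1)^4 - 2(j+1).
By the principle of mathematical induction, the result holds for all n ≥ 8.
Hence the smallest such n₀ is 8.

n₀ = 8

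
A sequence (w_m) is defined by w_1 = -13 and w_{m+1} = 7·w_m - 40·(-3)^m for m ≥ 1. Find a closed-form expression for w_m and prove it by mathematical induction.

Computing the first terms: w_1 = -13, w_2 = 29, w_3 = -157. This suggests w_m = 4(-3)^m - 7^(m - 1).
When m = 1: the formula gives -13 = -13 = w_1.
Inductive step: assume the claim holds for m = j, so w_j = 4(-3)^j - 7^(j - 1).
Then w_{j+1} = 7·w_j - 40·(-3)^j = 7·(4(-3)^j - 7^(j - 1)) - 40·(-3)^j = 4(-3)^(j + 1) - 7^j = 4(-3)^(j+1) - 7^((j+1) - 1),
which is the claimed formula at m = j+1.
By induction, the statement is established for all m ≥ 1.

w_m = 4(-3)^m - 7^(m - 1)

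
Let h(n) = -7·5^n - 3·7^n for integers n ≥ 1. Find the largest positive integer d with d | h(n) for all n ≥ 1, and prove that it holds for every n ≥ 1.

Computing the first values: h(1) = -56 and h(2) = -322; gcd(-56, -322) = 14, so d ≤ 14.
We prove 14 | -7·5^n - 3·7^n for all n ≥ 1 by induction on n.
Base case (n = 1): h(1) = -56 = 14·(-4), so 14 | h(1).
Inductive step: assume the claim holds for n = p, i.e. 14 | h(p). Then
h(p+1) − 7·h(p) = (-7·5^(p+1) - 3·7^(p+1)) − 7·(-7·5^p - 3·7^p) = (-7)·5^p·(5 − 7) = (14)·5^p. Since 14 | h(p) by the inductive hypothesis, 14 | 7·h(p); and 14 | 14 since 14 = 14·1. Therefore 14 | h(p+1).
This completes the induction.
Therefore the largest such d is 14.

d = 14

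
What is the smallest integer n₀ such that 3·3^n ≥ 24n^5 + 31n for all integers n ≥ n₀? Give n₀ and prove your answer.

At n = 13: 4782969 < 8911435, so the inequality fails and n₀ ≥ 14. We prove 3·3^n ≥ 24n^5 + 31n for all n ≥ 14.
Base step (n = 14): 3·3^n = 14348907 and 24n^5 + 31n = 12908210, so 14348907 ≥ 12908210.
Inductive step: suppose the statement holds for some j ≥ 14, so 3·3^j ≥ 24j^5 + 31j.
Then 3·3^(j + 1) = 3·(3·3^j) ≥ 3·(24j^5 + 31j).
Also, for j ≥ 14 we have 3·(24j^5 + 31j) ≥ 24(j+1)^5 + 31(j+1), since 3·(24j^5 + 31j) − (24(j+1)^5 + 31(j+1)) = 48j^5 - 120j^4 - 240j^3 - 240j^2 - 58j - 55, which is nonnegative for all j ≥ 14.
Combining, 3·3^(j + 1) ≥ 24(j+1)^5 + 31(j+1).
Hence, by induction on n, the claim holds for every n ≥ 14.
Hence the smallest such n₀ is 14.

n₀ = 14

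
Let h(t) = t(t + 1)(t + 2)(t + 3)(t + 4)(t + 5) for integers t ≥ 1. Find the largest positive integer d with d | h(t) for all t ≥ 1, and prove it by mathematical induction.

d = 720

Computing the first values: h(1) = 720 and h(2) = 5040; gcd(720, 5040) = 720, so d ≤ 720.
We prove 720 | t(t + 1)(t + 2)(t + 3)(t + 4)(t + 5) for all t ≥ 1 by induction on t.
Base step (t = 1): h(1) = 720 = 720·(1), so 720 | h(1).
Inductive step: assume the claim holds for t = j, i.e. 720 | h(j). Then
h(j+1) − h(j) = (j+1)·(j+2)·(j+3)·(j+4)·(j+5)·(j+6) − j·(j+1)·(j+2)·(j+3)·(j+4)·(j+5) = (j+1)·(j+2)·(j+3)·(j+4)·(j+5)·[(j+6) − j] = 6·(j+1)·(j+2)·(j+3)·(j+4)·(j+5). The product of 5 consecutive integers is divisible by (5)! = 120, so h(j+1) − h(j) is divisible by 6·120 = 720. By the inductive hypothesis 720 | h(j), hence 720 | h(j+1).
By the principle of mathematical induction, the result holds for all t ≥ 1.
Therefore the largest such d is 720.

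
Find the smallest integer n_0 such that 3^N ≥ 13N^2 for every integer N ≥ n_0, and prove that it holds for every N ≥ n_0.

n_0 = 6

At N = 5: 243 < 325, so the inequality fails and n_0 ≥ 6. We prove 3^N ≥ 13N^2 for all N ≥ 6.
Base case (N = 6): 3^N = 729 and 13N^2 = 468, so 729 ≥ 468.
Suppose the result is true for N = i, so 3^i ≥ 13i^2.
Then 3^(i + 1) = 3·(3^i) ≥ 3·(13i^2).
Also, for i ≥ 6 we have 3·(13i^2) ≥ 13(i+1)^2, since 3 ≥ (1 + 1/i)^2 for all i ≥ 6.
Combining, 3^(i + 1) ≥ 13(i+1)^2.
Hence, by induction on N, the claim holds for every N ≥ 6.
Hence the smallest such n_0 is 6.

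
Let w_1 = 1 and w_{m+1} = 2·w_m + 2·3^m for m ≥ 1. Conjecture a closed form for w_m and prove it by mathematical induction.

Computing the first terms: w_1 = 1, w_2 = 8, w_3 = 34. This suggests w_m = -5·2^(m - 1) + 2·3^m.
For the base case m = 1: the formula gives 1 = 1 = w_1.
Inductive step: assume the claim holds for m = j, so w_j = -5·2^(j - 1) + 2·3^j.
Then w_{j+1} = 2·w_j + 2·3^j = 2·(-5·2^(j - 1) + 2·3^j) + 2·3^j = -5·2^j + 2·3^(j + 1) = -5·2^((j+1) - 1) + 2·3^(j+1),
which is the claimed formula at m = j+1.
Hence, by induction on m, the claim holds for every m ≥ 1.

w_m = -5·2^(m - 1) + 2·3^m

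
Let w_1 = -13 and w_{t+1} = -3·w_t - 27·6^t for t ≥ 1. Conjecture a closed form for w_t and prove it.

Computing the first terms: w_1 = -13, w_2 = -123, w_3 = -603. This suggests w_t = 5(-3)^(t - 1) - 3·6^t.
When t = 1: the formula gives -13 = -13 = w_1.
Inductive step: suppose the statement holds for some j ≥ 1, so w_j = 5(-3)^(j - 1) - 3·6^j.
Then w_{j+1} = -3·w_j - 27·6^j = -3·(5(-3)^(j - 1) - 3·6^j) - 27·6^j = 5(-3)^j - 3·6^(j + 1) = 5(-3)^((j+1) - 1) - 3·6^(j+1),
which is the claimed formula at t = j+1.
By the principle of mathematical induction, the result holds for all t ≥ 1.

w_t = 5(-3)^(t - 1) - 3·6^t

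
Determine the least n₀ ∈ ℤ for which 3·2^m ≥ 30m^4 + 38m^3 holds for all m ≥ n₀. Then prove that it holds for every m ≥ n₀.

At m = 20: 3145728 < 5104000, so the inequality fails and n₀ ≥ 21. We prove 3·2^m ≥ 30m^4 + 38m^3 for all m ≥ 21.
When m = 21: 3·2^m = 6291456 and 30m^4 + 38m^3 = 6186348, so 6291456 ≥ 6186348.
Inductive step: suppose the statement holds for some j ≥ 21, so 3·2^j ≥ 30j^4 + 38j^3.
Then 3·2^(j + 1) = 2·(3·2^j) ≥ 2·(30j^4 + 38j^3).
Also, for j ≥ 21 we have 2·(30j^4 + 38j^3) ≥ 30(j+1)^4 + 38(j+1)^3, since 2·(30j^4 + 38j^3) − (30(j+1)^4 + 38(j+1)^3) = 30j^4 - 82j^3 - 294j^2 - 234j - 68, which is nonnegative for all j ≥ 21.
Combining, 3·2^(j + 1) ≥ 30(j+1)^4 + 38(j+1)^3.
This completes the induction.
Hence the smallest such n₀ is 21.

n₀ = 21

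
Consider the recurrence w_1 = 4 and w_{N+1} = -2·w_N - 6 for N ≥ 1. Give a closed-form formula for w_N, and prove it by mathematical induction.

Computing the first terms: w_1 = 4, w_2 = -14, w_3 = 22. This suggests w_N = -3(-2)^N - 2.
When N = 1: the formula gives 4 = 4 = w_1.
Inductive step: suppose the statement holds for some r ≥ 1, so w_r = -3(-2)^r - 2.
Then w_{r+1} = -2·w_r - 6 = -2·(-3(-2)^r - 2) - 6 = -3(-2)^(r + 1) - 2,
which is the claimed formula at N = r+1.
By the principle of mathematical induction, the result holds for all N ≥ 1.

w_N = -3(-2)^N - 2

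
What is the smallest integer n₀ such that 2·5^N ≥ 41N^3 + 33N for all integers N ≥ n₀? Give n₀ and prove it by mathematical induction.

n₀ = 5

At N = 4: 1250 < 2756, so the inequality fails and n₀ ≥ 5. We prove 2·5^N ≥ 41N^3 + 33N for all N ≥ 5.
Base case (N = 5): 2·5^N = 6250 and 41N^3 + 33N = 5290, so 6250 ≥ 5290.
For the inductive step, assume it holds for an arbitrary p ≥ 5, so 2·5^p ≥ 41p^3 + 33p.
Then 2·5^(p + 1) = 5·(2·5^p) ≥ 5·(41p^3 + 33p).
Also, for p ≥ 5 we have 5·(41p^3 + 33p) ≥ 41(p+1)^3 + 33(p+1), since 5·(41p^3 + 33p) − (41(p+1)^3 + 33(p+1)) = 164p^3 - 123p^2 + 9p - 74, which is nonnegative for all p ≥ 5.
Combining, 2·5^(p + 1) ≥ 41(p+1)^3 + 33(p+1).
This completes the induction.
Hence the smallest such n₀ is 5.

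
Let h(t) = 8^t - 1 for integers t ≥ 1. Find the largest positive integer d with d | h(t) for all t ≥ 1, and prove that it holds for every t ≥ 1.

Computing the first values: h(1) = 7 and h(2) = 63; gcd(7, 63) = 7, so d ≤ 7.
We prove 7 | 8^t - 1 for all t ≥ 1 by induction on t.
For the base case t = 1: h(1) = 7 = 7·(1), so 7 | h(1).
Inductive step: assume the claim holds for t = i, i.e. 7 | h(i). Then
8^{i+1} − 1^{i+1} = 8·8^i − 1·1^i = 8·(8^i − 1^i) + (7)·1^i. The first term is divisible by 7 by the inductive hypothesis, and the second term (7)·1^i is divisible by 7 since 7 | 7. Hence 7 | h(i+1).
This completes the induction.
Therefore the largest such d is 7.

d = 7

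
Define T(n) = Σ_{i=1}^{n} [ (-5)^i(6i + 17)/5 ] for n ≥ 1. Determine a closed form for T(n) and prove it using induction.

We claim T(n) = (-5)^n(n + 3) - 3 for all n ≥ 1.
Base case (n = 1): T(1) = -23, and the closed form gives -23. They agree.
Inductive step: assume the claim holds for n = i, so T(i) = (-5)^i(i + 3) - 3.
Then T(i+1) = T(i) + ((-5)^i(-6i - 23)) = ((-5)^i(i + 3) - 3) + ((-5)^i(-6i - 23)).
Simplifying, T(i+1) = -5(-5)^i·i - 20(-5)^i - 3 = (-5)^(i+1)((i+1) + 3) - 3,
which is the closed form with n = i+1.
By the principle of mathematical induction, the result holds for all n ≥ 1.

T(n) = (-5)^n(n + 3) - 3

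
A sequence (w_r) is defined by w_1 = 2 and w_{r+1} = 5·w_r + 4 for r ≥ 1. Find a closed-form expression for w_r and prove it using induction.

Computing the first terms: w_1 = 2, w_2 = 14, w_3 = 74. This suggests w_r = 3·5^(r - 1) - 1.
When r = 1: the formula gives 2 = 2 = w_1.
For the inductive step, assume it holds for an arbitrary j ≥ 1, so w_j = 3·5^(j - 1) - 1.
Then w_{j+1} = 5·w_j + 4 = 5·(3·5^(j - 1) - 1) + 4 = 3·5^j - 1 = 3·5^((j+1) - 1) - 1,
which is the claimed formula at r = j+1.
By induction, the statement is established for all r ≥ 1.

w_r = 3·5^(r - 1) - 1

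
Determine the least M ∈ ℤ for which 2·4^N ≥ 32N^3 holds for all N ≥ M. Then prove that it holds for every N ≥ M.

M = 6

At N = 5: 2048 < 4000, so the inequality fails and M ≥ 6. We prove 2·4^N ≥ 32N^3 for all N ≥ 6.
Base case (N = 6): 2·4^N = 8192 and 32N^3 = 6912, so 8192 ≥ 6912.
For the inductive step, assume it holds for an arbitrary p ≥ 6, so 2·4^p ≥ 32p^3.
Then 2·4^(p + 1) = 4·(2·4^p) ≥ 4·(32p^3).
Also, for p ≥ 6 we have 4·(32p^3) ≥ 32(p+1)^3, since 4 ≥ (1 + 1/p)^3 for all p ≥ 6.
Combining, 2·4^(p + 1) ≥ 32(p+1)^3.
By the principle of mathematical induction, the result holds for all N ≥ 6.
Hence the smallest such M is 6.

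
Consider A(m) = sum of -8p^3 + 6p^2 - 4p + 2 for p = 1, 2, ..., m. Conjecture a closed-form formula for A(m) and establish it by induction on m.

We claim A(m) = -m(2m^3 + 2m^2 + m - 1) for all m ≥ 1.
When m = 1: A(1) = -4, and the closed form gives -4. They agree.
Inductive step: suppose the statement holds for some p ≥ 1, so A(p) = p(-2p^3 - 2p^2 - p + 1).
Then A(p+1) = A(p) + (-8p^3 - 18p^2 - 16p - 4) = (p(-2p^3 - 2p^2 - p + 1)) + (-8p^3 - 18p^2 - 16p - 4).
Simplifying, A(p+1) = -(p + 1)(2p^3 + 8p^2 + 11p + 4) = -(p+1)(2(p+1)^3 + 2(p+1)^2 + (p+1) - 1),
which is the closed form with m = p+1.
This completes the induction.

A(m) = -m(2m^3 + 2m^2 + m - 1)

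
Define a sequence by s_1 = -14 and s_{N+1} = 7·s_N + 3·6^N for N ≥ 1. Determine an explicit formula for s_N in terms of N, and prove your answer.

s_N = -3·6^N + 4·7^(N - 1)

Computing the first terms: s_1 = -14, s_2 = -80, s_3 = -452. This suggests s_N = -3·6^N + 4·7^(N - 1).
For the base case N = 1: the formula gives -14 = -14 = s_1.
Suppose the result is true for N = j, so s_j = -3·6^j + 4·7^(j - 1).
Then s_{j+1} = 7·s_j + 3·6^j = 7·(-3·6^j + 4·7^(j - 1)) + 3·6^j = -3·6^(j + 1) + 4·7^j = -3·6^(j+1) + 4·7^((j+1) - 1),
which is the claimed formula at N = j+1.
By the principle of mathematical induction, the result holds for all N ≥ 1.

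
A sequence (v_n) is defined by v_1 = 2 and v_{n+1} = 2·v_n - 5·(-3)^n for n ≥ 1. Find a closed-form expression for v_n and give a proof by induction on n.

v_n = (-3)^n + 5·2^(n - 1)

Computing the first terms: v_1 = 2, v_2 = 19, v_3 = -7. This suggests v_n = (-3)^n + 5·2^(n - 1).
When n = 1: the formula gives 2 = 2 = v_1.
Suppose the result is true for n = j, so v_j = (-3)^j + 5·2^(j - 1).
Then v_{j+1} = 2·v_j - 5·(-3)^j = 2·((-3)^j + 5·2^(j - 1)) - 5·(-3)^j = (-3)^(j + 1) + 5·2^j = (-3)^(j+1) + 5·2^((j+1) - 1),
which is the claimed formula at n = j+1.
By the principle of mathematical induction, the result holds for all n ≥ 1.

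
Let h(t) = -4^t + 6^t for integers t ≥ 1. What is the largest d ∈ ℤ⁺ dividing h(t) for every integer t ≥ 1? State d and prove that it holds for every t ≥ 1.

d = 2

Computing the first values: h(1) = 2 and h(2) = 20; gcd(2, 20) = 2, so d ≤ 2.
We prove 2 | -4^t + 6^t for all t ≥ 1 by induction on t.
Base case (t = 1): h(1) = 2 = 2·(1), so 2 | h(1).
Suppose the result is true for t = r, i.e. 2 | h(r). Then
6^{r+1} − 4^{r+1} = 6·6^r − 4·4^r = 6·(6^r − 4^r) + (2)·4^r. The first term is divisible by 2 by the inductive hypothesis, and the second term (2)·4^r is divisible by 2 since 2 | 2. Hence 2 | h(r+1).
Hence, by induction on t, the claim holds for every t ≥ 1.
Therefore the largest such d is 2.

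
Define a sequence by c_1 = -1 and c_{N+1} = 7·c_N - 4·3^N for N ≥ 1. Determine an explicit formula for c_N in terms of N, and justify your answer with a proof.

Computing the first terms: c_1 = -1, c_2 = -19, c_3 = -169. This suggests c_N = 3^N - 4·7^(N - 1).
When N = 1: the formula gives -1 = -1 = c_1.
Inductive step: assume the claim holds for N = p, so c_p = 3^p - 4·7^(p - 1).
Then c_{p+1} = 7·c_p - 4·3^p = 7·(3^p - 4·7^(p - 1)) - 4·3^p = 3^(p + 1) - 4·7^p = 3^(p+1) - 4·7^((p+1) - 1),
which is the claimed formula at N = p+1.
By induction, the statement is established for all N ≥ 1.

c_N = 3^N - 4·7^(N - 1)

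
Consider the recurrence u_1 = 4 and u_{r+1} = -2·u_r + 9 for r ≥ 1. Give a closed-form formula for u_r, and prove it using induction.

u_r = (-2)^(r - 1) + 3

Computing the first terms: u_1 = 4, u_2 = 1, u_3 = 7. This suggests u_r = (-2)^(r - 1) + 3.
Base case (r = 1): the formula gives 4 = 4 = u_1.
Inductive step: assume the claim holds for r = j, so u_j = (-2)^(j - 1) + 3.
Then u_{j+1} = -2·u_j + 9 = -2·((-2)^(j - 1) + 3) + 9 = (-2)^j + 3 = (-2)^((j+1) - 1) + 3,
which is the claimed formula at r = j+1.
By induction, the statement is established for all r ≥ 1.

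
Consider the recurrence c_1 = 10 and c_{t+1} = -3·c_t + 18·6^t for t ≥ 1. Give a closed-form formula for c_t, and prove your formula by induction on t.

Computing the first terms: c_1 = 10, c_2 = 78, c_3 = 414. This suggests c_t = -2(-3)^(t - 1) + 2·6^t.
Base case (t = 1): the formula gives 10 = 10 = c_1.
For the inductive step, assume it holds for an arbitrary k ≥ 1, so c_k = -2(-3)^(k - 1) + 2·6^k.
Then c_{k+1} = -3·c_k + 18·6^k = -3·(-2(-3)^(k - 1) + 2·6^k) + 18·6^k = -2(-3)^k + 2·6^(k + 1) = -2(-3)^((k+1) - 1) + 2·6^(k+1),
which is the claimed formula at t = k+1.
By induction, the statement is established for all t ≥ 1.

c_t = -2(-3)^(t - 1) + 2·6^t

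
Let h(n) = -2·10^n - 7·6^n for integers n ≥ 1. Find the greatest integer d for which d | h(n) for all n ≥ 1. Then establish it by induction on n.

d = 2

Computing the first values: h(1) = -62 and h(2) = -452; gcd(-62, -452) = 2, so d ≤ 2.
We prove 2 | -2·10^n - 7·6^n for all n ≥ 1 by induction on n.
Base step (n = 1): h(1) = -62 = 2·(-31), so 2 | h(1).
Inductive step: assume the claim holds for n = j, i.e. 2 | h(j). Then
h(j+1) − 10·h(j) = (-2·10^(j+1) - 7·6^(j+1)) − 10·(-2·10^j - 7·6^j) = (-7)·6^j·(6 − 10) = (28)·6^j. Since 2 | h(j) by the inductive hypothesis, 2 | 10·h(j); and 2 | 28 since 28 = 2·14. Therefore 2 | h(j+1).
This completes the induction.
Therefore the largest such d is 2.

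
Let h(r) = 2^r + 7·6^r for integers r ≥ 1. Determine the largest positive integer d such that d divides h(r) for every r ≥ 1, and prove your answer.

d = 4

Computing the first values: h(1) = 44 and h(2) = 256; gcd(44, 256) = 4, so d ≤ 4.
We prove 4 | 2^r + 7·6^r for all r ≥ 1 by induction on r.
When r = 1: h(1) = 44 = 4·(11), so 4 | h(1).
Inductive step: suppose the statement holds for some p ≥ 1, i.e. 4 | h(p). Then
h(p+1) − 6·h(p) = (2^(p+1) + 7·6^(p+1)) − 6·(2^p + 7·6^p) = (1)·2^p·(2 − 6) = (-4)·2^p. Since 4 | h(p) by the inductive hypothesis, 4 | 6·h(p); and 4 | -4 since -4 = 4·-1. Therefore 4 | h(p+1).
By induction, the statement is established for all r ≥ 1.
Therefore the largest such d is 4.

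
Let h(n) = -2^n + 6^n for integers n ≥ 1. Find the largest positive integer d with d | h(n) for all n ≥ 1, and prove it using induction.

Computing the first values: h(1) = 4 and h(2) = 32; gcd(4, 32) = 4, so d ≤ 4.
We prove 4 | -2^n + 6^n for all n ≥ 1 by induction on n.
When n = 1: h(1) = 4 = 4·(1), so 4 | h(1).
Inductive step: assume the claim holds for n = p, i.e. 4 | h(p). Then
6^{p+1} − 2^{p+1} = 6·6^p − 2·2^p = 6·(6^p − 2^p) + (4)·2^p. The first term is divisible by 4 by the inductive hypothesis, and the second term (4)·2^p is divisible by 4 since 4 | 4. Hence 4 | h(p+1).
This completes the induction.
Therefore the largest such d is 4.

d = 4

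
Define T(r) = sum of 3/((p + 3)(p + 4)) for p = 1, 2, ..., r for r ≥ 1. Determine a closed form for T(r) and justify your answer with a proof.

T(r) = 3r/(4(r + 4))

We claim T(r) = 3r/(4(r + 4)) for all r ≥ 1.
For the base case r = 1: T(1) = 3/20, and the closed form gives 3/20. They agree.
For the inductive step, assume it holds for an arbitrary p ≥ 1, so T(p) = 3p/(4(p + 4)).
Then T(p+1) = T(p) + (3/((p + 4)(p + 5))) = (3p/(4(p + 4))) + (3/((p + 4)(p + 5))).
Simplifying, T(p+1) = 3(p + 1)/(4(p + 5)) = 3(p+1)/(4((p+1) + 4)),
which is the closed form with r = p+1.
This completes the induction.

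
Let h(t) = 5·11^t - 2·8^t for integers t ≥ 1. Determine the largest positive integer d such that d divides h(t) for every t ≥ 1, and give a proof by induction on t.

Computing the first values: h(1) = 39 and h(2) = 477; gcd(39, 477) = 3, so d ≤ 3.
We prove 3 | 5·11^t - 2·8^t for all t ≥ 1 by induction on t.
Base step (t = 1): h(1) = 39 = 3·(13), so 3 | h(1).
Inductive step: assume the claim holds for t = m, i.e. 3 | h(m). Then
h(m+1) − 11·h(m) = (5·11^(m+1) - 2·8^(m+1)) − 11·(5·11^m - 2·8^m) = (-2)·8^m·(8 − 11) = (6)·8^m. Since 3 | h(m) by the inductive hypothesis, 3 | 11·h(m); and 3 | 6 since 6 = 3·2. Therefore 3 | h(m+1).
By the principle of mathematical induction, the result holds for all t ≥ 1.
Therefore the largest such d is 3.

d = 3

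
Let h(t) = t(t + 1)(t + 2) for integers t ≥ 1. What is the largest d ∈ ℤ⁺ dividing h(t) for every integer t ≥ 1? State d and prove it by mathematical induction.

Computing the first values: h(1) = 6 and h(2) = 24; gcd(6, 24) = 6, so d ≤ 6.
We prove 6 | t(t + 1)(t + 2) for all t ≥ 1 by induction on t.
When t = 1: h(1) = 6 = 6·(1), so 6 | h(1).
Suppose the result is true for t = r, i.e. 6 | h(r). Then
h(r+1) − h(r) = (r+1)·(r+2)·(r+3) − r·(r+1)·(r+2) = (r+1)·(r+2)·[(r+3) − r] = 3·(r+1)·(r+2). The product of 2 consecutive integers is divisible by (2)! = 2, so h(r+1) − h(r) is divisible by 3·2 = 6. By the inductive hypothesis 6 | h(r), hence 6 | h(r+1).
By induction, the statement is established for all t ≥ 1.
Therefore the largest such d is 6.

d = 6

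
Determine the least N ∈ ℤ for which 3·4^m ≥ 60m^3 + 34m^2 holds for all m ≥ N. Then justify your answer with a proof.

N = 7

At m = 6: 12288 < 14184, so the inequality fails and N ≥ 7. We prove 3·4^m ≥ 60m^3 + 34m^2 for all m ≥ 7.
When m = 7: 3·4^m = 49152 and 60m^3 + 34m^2 = 22246, so 49152 ≥ 22246.
Suppose the result is true for m = i, so 3·4^i ≥ 60i^3 + 34i^2.
Then 3·4^(i + 1) = 4·(3·4^i) ≥ 4·(60i^3 + 34i^2).
Also, for i ≥ 7 we have 4·(60i^3 + 34i^2) ≥ 60(i+1)^3 + 34(i+1)^2, since 4·(60i^3 + 34i^2) − (60(i+1)^3 + 34(i+1)^2) = 180i^3 - 78i^2 - 248i - 94, which is nonnegative for all i ≥ 7.
Combining, 3·4^(i + 1) ≥ 60(i+1)^3 + 34(i+1)^2.
Hence, by induction on m, the claim holds for every m ≥ 7.
Hence the smallest such N is 7.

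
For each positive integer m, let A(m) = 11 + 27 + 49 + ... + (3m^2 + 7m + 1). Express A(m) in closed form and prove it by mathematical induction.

We claim A(m) = m(m^2 + 5m + 5) for all m ≥ 1.
Base case (m = 1): A(1) = 11, and the closed form gives 11. They agree.
Suppose the result is true for m = j, so A(j) = j(j^2 + 5j + 5).
Then A(j+1) = A(j) + (3j^2 + 13j + 11) = (j(j^2 + 5j + 5)) + (3j^2 + 13j + 11).
Simplifying, A(j+1) = (j + 1)(j^2 + 7j + 11) = (j+1)((j+1)^2 + 5(j+1) + 5),
which is the closed form with m = j+1.
This completes the induction.

A(m) = m(m^2 + 5m + 5)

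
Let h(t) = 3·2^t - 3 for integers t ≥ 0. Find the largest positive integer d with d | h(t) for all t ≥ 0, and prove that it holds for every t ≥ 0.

Computing the first values: h(0) = 0 and h(1) = 3; gcd(0, 3) = 3, so d ≤ 3.
We prove 3 | 3·2^t - 3 for all t ≥ 0 by induction on t.
When t = 0: h(0) = 0 = 3·(0), so 3 | h(0).
Inductive step: assume the claim holds for t = r, i.e. 3 | h(r). Then
h(r+1) = 3·2^(r+1) - 3 = 2·(3·2^r - 3) + 3 = 2·h(r) + 3. The first term is divisible by 3 by the inductive hypothesis, and 3 is divisible by 3. Hence 3 | h(r+1).
This completes the induction.
Therefore the largest such d is 3.

d = 3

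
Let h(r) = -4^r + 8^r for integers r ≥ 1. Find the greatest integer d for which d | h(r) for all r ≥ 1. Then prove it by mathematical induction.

d = 4

Computing the first values: h(1) = 4 and h(2) = 48; gcd(4, 48) = 4, so d ≤ 4.
We prove 4 | -4^r + 8^r for all r ≥ 1 by induction on r.
Base step (r = 1): h(1) = 4 = 4·(1), so 4 | h(1).
Inductive step: assume the claim holds for r = m, i.e. 4 | h(m). Then
8^{m+1} − 4^{m+1} = 8·8^m − 4·4^m = 8·(8^m − 4^m) + (4)·4^m. The first term is divisible by 4 by the inductive hypothesis, and the second term (4)·4^m is divisible by 4 since 4 | 4. Hence 4 | h(m+1).
By induction, the statement is established for all r ≥ 1.
Therefore the largest such d is 4.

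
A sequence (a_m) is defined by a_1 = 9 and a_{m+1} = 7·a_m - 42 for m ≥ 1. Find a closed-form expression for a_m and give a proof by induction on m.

Computing the first terms: a_1 = 9, a_2 = 21, a_3 = 105. This suggests a_m = 2·7^(m - 1) + 7.
Base case (m = 1): the formula gives 9 = 9 = a_1.
Suppose the result is true for m = j, so a_j = 2·7^(j - 1) + 7.
Then a_{j+1} = 7·a_j - 42 = 7·(2·7^(j - 1) + 7) - 42 = 2·7^j + 7 = 2·7^((j+1) - 1) + 7,
which is the claimed formula at m = j+1.
This completes the induction.

a_m = 2·7^(m - 1) + 7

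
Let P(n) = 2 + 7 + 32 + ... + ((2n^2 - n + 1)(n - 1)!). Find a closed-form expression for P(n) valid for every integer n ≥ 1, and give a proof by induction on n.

We claim P(n) = (2n + 1)n! - 1 for all n ≥ 1.
Base step (n = 1): P(1) = 2, and the closed form gives 2. They agree.
For the inductive step, assume it holds for an arbitrary i ≥ 1, so P(i) = (2i + 1)i! - 1.
Then P(i+1) = P(i) + ((2i^2 + 3i + 2)i!) = ((2i + 1)i! - 1) + ((2i^2 + 3i + 2)i!).
Simplifying, P(i+1) = (2(i+1) + 1)(i+1)! - 1,
which is the closed form with n = i+1.
By the principle of mathematical induction, the result holds for all n ≥ 1.

P(n) = (2n + 1)n! - 1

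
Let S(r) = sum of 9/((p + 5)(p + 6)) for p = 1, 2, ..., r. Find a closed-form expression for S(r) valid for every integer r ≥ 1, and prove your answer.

S(r) = 3r/(2(r + 6))

We claim S(r) = 3r/(2(r + 6)) for all r ≥ 1.
For the base case r = 1: S(1) = 3/14, and the closed form gives 3/14. They agree.
Suppose the result is true for r = p, so S(p) = 3p/(2(p + 6)).
Then S(p+1) = S(p) + (9/((p + 6)(p + 7))) = (3p/(2(p + 6))) + (9/((p + 6)(p + 7))).
Simplifying, S(p+1) = 3(p + 1)/(2(p + 7)) = 3(p+1)/(2((p+1) + 6)),
which is the closed form with r = p+1.
This completes the induction.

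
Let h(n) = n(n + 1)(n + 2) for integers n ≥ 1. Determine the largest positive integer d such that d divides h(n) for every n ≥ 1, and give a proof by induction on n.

Computing the first values: h(1) = 6 and h(2) = 24; gcd(6, 24) = 6, so d ≤ 6.
We prove 6 | n(n + 1)(n + 2) for all n ≥ 1 by induction on n.
For the base case n = 1: h(1) = 6 = 6·(1), so 6 | h(1).
Inductive step: assume the claim holds for n = i, i.e. 6 | h(i). Then
h(i+1) − h(i) = (i+1)·(i+2)·(i+3) − i·(i+1)·(i+2) = (i+1)·(i+2)·[(i+3) − i] = 3·(i+1)·(i+2). The product of 2 consecutive integers is divisible by (2)! = 2, so h(i+1) − h(i) is divisible by 3·2 = 6. By the inductive hypothesis 6 | h(i), hence 6 | h(i+1).
By the principle of mathematical induction, the result holds for all n ≥ 1.
Therefore the largest such d is 6.

d = 6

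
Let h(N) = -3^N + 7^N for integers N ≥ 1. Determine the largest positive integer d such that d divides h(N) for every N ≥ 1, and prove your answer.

d = 4

Computing the first values: h(1) = 4 and h(2) = 40; gcd(4, 40) = 4, so d ≤ 4.
We prove 4 | -3^N + 7^N for all N ≥ 1 by induction on N.
Base case (N = 1): h(1) = 4 = 4·(1), so 4 | h(1).
Suppose the result is true for N = m, i.e. 4 | h(m). Then
7^{m+1} − 3^{m+1} = 7·7^m − 3·3^m = 7·(7^m − 3^m) + (4)·3^m. The first term is divisible by 4 by the inductive hypothesis, and the second term (4)·3^m is divisible by 4 since 4 | 4. Hence 4 | h(m+1).
This completes the induction.
Therefore the largest such d is 4.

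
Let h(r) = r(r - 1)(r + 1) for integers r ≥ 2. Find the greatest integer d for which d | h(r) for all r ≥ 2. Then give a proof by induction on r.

Computing the first values: h(2) = 6 and h(3) = 24; gcd(6, 24) = 6, so d ≤ 6.
We prove 6 | r(r - 1)(r + 1) for all r ≥ 2 by induction on r.
Base case (r = 2): h(2) = 6 = 6·(1), so 6 | h(2).
Inductive step: suppose the statement holds for some j ≥ 2, i.e. 6 | h(j). Then
h(j+1) − h(j) = j·(j+1)·(j+2) − (j-1)·j·(j+1) = j·(j+1)·[(j+2) − (j-1)] = 3·j·(j+1). The product of 2 consecutive integers is divisible by (2)! = 2, so h(j+1) − h(j) is divisible by 3·2 = 6. By the inductive hypothesis 6 | h(j), hence 6 | h(j+1).
This completes the induction.
Therefore the largest such d is 6.

d = 6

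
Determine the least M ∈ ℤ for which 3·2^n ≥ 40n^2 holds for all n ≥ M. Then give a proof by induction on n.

M = 11

At n = 10: 3072 < 4000, so the inequality fails and M ≥ 11. We prove 3·2^n ≥ 40n^2 for all n ≥ 11.
For the base case n = 11: 3·2^n = 6144 and 40n^2 = 4840, so 6144 ≥ 4840.
For the inductive step, assume it holds for an arbitrary r ≥ 11, so 3·2^r ≥ 40r^2.
Then 3·2^(r + 1) = 2·(3·2^r) ≥ 2·(40r^2).
Also, for r ≥ 11 we have 2·(40r^2) ≥ 40(r+1)^2, since 2 ≥ (1 + 1/r)^2 for all r ≥ 11.
Combining, 3·2^(r + 1) ≥ 40(r+1)^2.
Hence, by induction on n, the claim holds for every n ≥ 11.
Hence the smallest such M is 11.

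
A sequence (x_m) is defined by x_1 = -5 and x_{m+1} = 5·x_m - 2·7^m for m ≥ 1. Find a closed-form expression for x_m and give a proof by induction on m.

Computing the first terms: x_1 = -5, x_2 = -39, x_3 = -293. This suggests x_m = 2·5^(m - 1) - 7^m.
Base case (m = 1): the formula gives -5 = -5 = x_1.
Inductive step: assume the claim holds for m = j, so x_j = 2·5^(j - 1) - 7^j.
Then x_{j+1} = 5·x_j - 2·7^j = 5·(2·5^(j - 1) - 7^j) - 2·7^j = 2·5^j - 7^(j + 1) = 2·5^((j+1) - 1) - 7^(j+1),
which is the claimed formula at m = j+1.
By induction, the statement is established for all m ≥ 1.

x_m = 2·5^(m - 1) - 7^m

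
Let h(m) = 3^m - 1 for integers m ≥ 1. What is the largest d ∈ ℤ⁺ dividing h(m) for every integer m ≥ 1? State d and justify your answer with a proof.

d = 2

Computing the first values: h(1) = 2 and h(2) = 8; gcd(2, 8) = 2, so d ≤ 2.
We prove 2 | 3^m - 1 for all m ≥ 1 by induction on m.
For the base case m = 1: h(1) = 2 = 2·(1), so 2 | h(1).
Inductive step: suppose the statement holds for some i ≥ 1, i.e. 2 | h(i). Then
3^{i+1} − 1^{i+1} = 3·3^i − 1·1^i = 3·(3^i − 1^i) + (2)·1^i. The first term is divisible by 2 by the inductive hypothesis, and the second term (2)·1^i is divisible by 2 since 2 | 2. Hence 2 | h(i+1).
By the principle of mathematical induction, the result holds for all m ≥ 1.
Therefore the largest such d is 2.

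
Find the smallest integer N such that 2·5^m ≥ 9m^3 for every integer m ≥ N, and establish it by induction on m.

N = 3

At m = 2: 50 < 72, so the inequality fails and N ≥ 3. We prove 2·5^m ≥ 9m^3 for all m ≥ 3.
Base case (m = 3): 2·5^m = 250 and 9m^3 = 243, so 250 ≥ 243.
Inductive step: assume the claim holds for m = j, so 2·5^j ≥ 9j^3.
Then 2·5^(j + 1) = 5·(2·5^j) ≥ 5·(9j^3).
Also, for j ≥ 3 we have 5·(9j^3) ≥ 9(j+1)^3, since 5 ≥ (1 + 1/j)^3 for all j ≥ 3.
Combining, 2·5^(j + 1) ≥ 9(j+1)^3.
By induction, the statement is established for all m ≥ 3.
Hence the smallest such N is 3.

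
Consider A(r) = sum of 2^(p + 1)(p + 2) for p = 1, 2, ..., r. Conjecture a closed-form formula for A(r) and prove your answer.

We claim A(r) = 4·2^r(r + 1) - 4 for all r ≥ 1.
For the base case r = 1: A(1) = 12, and the closed form gives 12. They agree.
Suppose the result is true for r = p, so A(p) = 4·2^p(p + 1) - 4.
Then A(p+1) = A(p) + (2^(p + 2)(p + 3)) = (4·2^p(p + 1) - 4) + (2^(p + 2)(p + 3)).
Simplifying, A(p+1) = 8·2^p·p + 16·2^p - 4 = 4·2^(p+1)((p+1) + 1) - 4,
which is the closed form with r = p+1.
This completes the induction.

A(r) = 4·2^r(r + 1) - 4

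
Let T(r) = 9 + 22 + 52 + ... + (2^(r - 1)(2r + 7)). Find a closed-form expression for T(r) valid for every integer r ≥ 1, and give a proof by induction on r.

T(r) = 2^r(2r + 5) - 5

We claim T(r) = 2^r(2r + 5) - 5 for all r ≥ 1.
For the base case r = 1: T(1) = 9, and the closed form gives 9. They agree.
Inductive step: suppose the statement holds for some m ≥ 1, so T(m) = 2^m(2m + 5) - 5.
Then T(m+1) = T(m) + (2^m(2m + 9)) = (2^m(2m + 5) - 5) + (2^m(2m + 9)).
Simplifying, T(m+1) = 4·2^m·m + 14·2^m - 5 = 2^(m+1)(2(m+1) + 5) - 5,
which is the closed form with r = m+1.
By induction, the statement is established for all r ≥ 1.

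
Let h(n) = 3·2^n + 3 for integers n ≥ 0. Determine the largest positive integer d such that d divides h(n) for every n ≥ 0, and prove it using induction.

Computing the first values: h(0) = 6 and h(1) = 9; gcd(6, 9) = 3, so d ≤ 3.
We prove 3 | 3·2^n + 3 for all n ≥ 0 by induction on n.
Base step (n = 0): h(0) = 6 = 3·(2), so 3 | h(0).
Inductive step: assume the claim holds for n = j, i.e. 3 | h(j). Then
h(j+1) = 3·2^(j+1) + 3 = 2·(3·2^j + 3) - 3 = 2·h(j) - 3. The first term is divisible by 3 by the inductive hypothesis, and -3 is divisible by 3. Hence 3 | h(j+1).
This completes the induction.
Therefore the largest such d is 3.

d = 3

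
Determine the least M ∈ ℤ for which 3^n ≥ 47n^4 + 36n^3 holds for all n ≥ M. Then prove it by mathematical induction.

M = 13

At n = 12: 531441 < 1036800, so the inequality fails and M ≥ 13. We prove 3^n ≥ 47n^4 + 36n^3 for all n ≥ 13.
When n = 13: 3^n = 1594323 and 47n^4 + 36n^3 = 1421459, so 1594323 ≥ 1421459.
For the inductive step, assume it holds for an arbitrary m ≥ 13, so 3^m ≥ 47m^4 + 36m^3.
Then 3^(m + 1) = 3·(3^m) ≥ 3·(47m^4 + 36m^3).
Also, for m ≥ 13 we have 3·(47m^4 + 36m^3) ≥ 47(m+1)^4 + 36(m+1)^3, since 3·(47m^4 + 36m^3) − (47(m+1)^4 + 36(m+1)^3) = 94m^4 - 116m^3 - 390m^2 - 296m - 83, which is nonnegative for all m ≥ 13.
Combining, 3^(m + 1) ≥ 47(m+1)^4 + 36(m+1)^3.
Hence, by induction on n, the claim holds for every n ≥ 13.
Hence the smallest such M is 13.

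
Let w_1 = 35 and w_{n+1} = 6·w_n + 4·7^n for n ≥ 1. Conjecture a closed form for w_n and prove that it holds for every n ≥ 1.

Computing the first terms: w_1 = 35, w_2 = 238, w_3 = 1624. This suggests w_n = 7·6^(n - 1) + 4·7^n.
Base step (n = 1): the formula gives 35 = 35 = w_1.
Inductive step: suppose the statement holds for some m ≥ 1, so w_m = 7·6^(m - 1) + 4·7^m.
Then w_{m+1} = 6·w_m + 4·7^m = 6·(7·6^(m - 1) + 4·7^m) + 4·7^m = 7·6^m + 4·7^(m + 1) = 7·6^((m+1) - 1) + 4·7^(m+1),
which is the claimed formula at n = m+1.
By the principle of mathematical induction, the result holds for all n ≥ 1.

w_n = 7·6^(n - 1) + 4·7^n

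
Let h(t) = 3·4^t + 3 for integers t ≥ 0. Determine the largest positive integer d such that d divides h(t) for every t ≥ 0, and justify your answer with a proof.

Computing the first values: h(0) = 6 and h(1) = 15; gcd(6, 15) = 3, so d ≤ 3.
We prove 3 | 3·4^t + 3 for all t ≥ 0 by induction on t.
Base step (t = 0): h(0) = 6 = 3·(2), so 3 | h(0).
For the inductive step, assume it holds for an arbitrary r ≥ 0, i.e. 3 | h(r). Then
h(r+1) = 3·4^(r+1) + 3 = 4·(3·4^r + 3) - 9 = 4·h(r) - 9. The first term is divisible by 3 by the inductive hypothesis, and -9 is divisible by 3. Hence 3 | h(r+1).
By the principle of mathematical induction, the result holds for all t ≥ 0.
Therefore the largest such d is 3.

d = 3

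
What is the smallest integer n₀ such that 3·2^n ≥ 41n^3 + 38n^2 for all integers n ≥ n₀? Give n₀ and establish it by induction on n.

At n = 15: 98304 < 146925, so the inequality fails and n₀ ≥ 16. We prove 3·2^n ≥ 41n^3 + 38n^2 for all n ≥ 16.
Base step (n = 16): 3·2^n = 196608 and 41n^3 + 38n^2 = 177664, so 196608 ≥ 177664.
For the inductive step, assume it holds for an arbitrary j ≥ 16, so 3·2^j ≥ 41j^3 + 38j^2.
Then 3·2^(j + 1) = 2·(3·2^j) ≥ 2·(41j^3 + 38j^2).
Also, for j ≥ 16 we have 2·(41j^3 + 38j^2) ≥ 41(j+1)^3 + 38(j+1)^2, since 2·(41j^3 + 38j^2) − (41(j+1)^3 + 38(j+1)^2) = 41j^3 - 85j^2 - 199j - 79, which is nonnegative for all j ≥ 16.
Combining, 3·2^(j + 1) ≥ 41(j+1)^3 + 38(j+1)^2.
By induction, the statement is established for all n ≥ 16.
Hence the smallest such n₀ is 16.

n₀ = 16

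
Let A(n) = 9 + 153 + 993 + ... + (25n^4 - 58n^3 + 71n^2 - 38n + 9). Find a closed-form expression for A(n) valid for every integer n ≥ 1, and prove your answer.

We claim A(n) = n(n^2 - n + 1)(5n^2 + 3n + 1) for all n ≥ 1.
For the base case n = 1: A(1) = 9, and the closed form gives 9. They agree.
Inductive step: suppose the statement holds for some p ≥ 1, so A(p) = p(5p^4 - 2p^3 + 3p^2 + 2p + 1).
Then A(p+1) = A(p) + (25p^4 + 42p^3 + 47p^2 + 30p + 9) = (p(5p^4 - 2p^3 + 3p^2 + 2p + 1)) + (25p^4 + 42p^3 + 47p^2 + 30p + 9).
Simplifying, A(p+1) = (p + 1)(p^2 + p + 1)(5p^2 + 13p + 9) = (p+1)((p+1)^2 - (p+1) + 1)(5(p+1)^2 + 3(p+1) + 1),
which is the closed form with n = p+1.
This completes the induction.

A(n) = n(n^2 - n + 1)(5n^2 + 3n + 1)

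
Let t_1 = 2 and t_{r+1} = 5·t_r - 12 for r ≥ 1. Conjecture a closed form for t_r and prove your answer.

t_r = -5^(r - 1) + 3

Computing the first terms: t_1 = 2, t_2 = -2, t_3 = -22. This suggests t_r = -5^(r - 1) + 3.
Base case (r = 1): the formula gives 2 = 2 = t_1.
Inductive step: assume the claim holds for r = m, so t_m = -5^(m - 1) + 3.
Then t_{m+1} = 5·t_m - 12 = 5·(-5^(m - 1) + 3) - 12 = -5^m + 3 = -5^((m+1) - 1) + 3,
which is the claimed formula at r = m+1.
By induction, the statement is established for all r ≥ 1.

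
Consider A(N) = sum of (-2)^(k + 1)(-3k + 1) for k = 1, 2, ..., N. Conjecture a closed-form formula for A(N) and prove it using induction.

We claim A(N) = (-2)^(N + 2)N for all N ≥ 1.
When N = 1: A(1) = -8, and the closed form gives -8. They agree.
Inductive step: assume the claim holds for N = k, so A(k) = (-2)^(k + 2)k.
Then A(k+1) = A(k) + ((-2)^(k + 2)(-3k - 2)) = ((-2)^(k + 2)k) + ((-2)^(k + 2)(-3k - 2)).
Simplifying, A(k+1) = (-2)^(k + 3)(k + 1) = (-2)^((k+1) + 2)(k+1),
which is the closed form with N = k+1.
By the principle of mathematical induction, the result holds for all N ≥ 1.

A(N) = (-2)^(N + 2)N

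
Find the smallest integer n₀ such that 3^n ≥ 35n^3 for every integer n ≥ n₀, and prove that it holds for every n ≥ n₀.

At n = 9: 19683 < 25515, so the inequality fails and n₀ ≥ 10. We prove 3^n ≥ 35n^3 for all n ≥ 10.
When n = 10: 3^n = 59049 and 35n^3 = 35000, so 59049 ≥ 35000.
Suppose the result is true for n = p, so 3^p ≥ 35p^3.
Then 3^(p + 1) = 3·(3^p) ≥ 3·(35p^3).
Also, for p ≥ 10 we have 3·(35p^3) ≥ 35(p+1)^3, since 3 ≥ (1 + 1/p)^3 for all p ≥ 10.
Combining, 3^(p + 1) ≥ 35(p+1)^3.
By induction, the statement is established for all n ≥ 10.
Hence the smallest such n₀ is 10.

n₀ = 10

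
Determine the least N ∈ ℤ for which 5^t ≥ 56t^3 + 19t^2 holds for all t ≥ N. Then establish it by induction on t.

N = 6

At t = 5: 3125 < 7475, so the inequality fails and N ≥ 6. We prove 5^t ≥ 56t^3 + 19t^2 for all t ≥ 6.
Base case (t = 6): 5^t = 15625 and 56t^3 + 19t^2 = 12780, so 15625 ≥ 12780.
Inductive step: suppose the statement holds for some j ≥ 6, so 5^j ≥ 56j^3 + 19j^2.
Then 5^(j + 1) = 5·(5^j) ≥ 5·(56j^3 + 19j^2).
Also, for j ≥ 6 we have 5·(56j^3 + 19j^2) ≥ 56(j+1)^3 + 19(j+1)^2, since 5·(56j^3 + 19j^2) − (56(j+1)^3 + 19(j+1)^2) = 224j^3 - 92j^2 - 206j - 75, which is nonnegative for all j ≥ 6.
Combining, 5^(j + 1) ≥ 56(j+1)^3 + 19(j+1)^2.
By induction, the statement is established for all t ≥ 6.
Hence the smallest such N is 6.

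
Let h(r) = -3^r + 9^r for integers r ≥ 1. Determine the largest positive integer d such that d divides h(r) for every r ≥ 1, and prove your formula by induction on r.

d = 6

Computing the first values: h(1) = 6 and h(2) = 72; gcd(6, 72) = 6, so d ≤ 6.
We prove 6 | -3^r + 9^r for all r ≥ 1 by induction on r.
Base step (r = 1): h(1) = 6 = 6·(1), so 6 | h(1).
For the inductive step, assume it holds for an arbitrary p ≥ 1, i.e. 6 | h(p). Then
9^{p+1} − 3^{p+1} = 9·9^p − 3·3^p = 9·(9^p − 3^p) + (6)·3^p. The first term is divisible by 6 by the inductive hypothesis, and the second term (6)·3^p is divisible by 6 since 6 | 6. Hence 6 | h(p+1).
Hence, by induction on r, the claim holds for every r ≥ 1.
Therefore the largest such d is 6.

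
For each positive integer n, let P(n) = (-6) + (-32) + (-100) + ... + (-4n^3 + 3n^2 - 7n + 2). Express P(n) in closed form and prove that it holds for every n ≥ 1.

We claim P(n) = -n(n^3 + n^2 + 3n + 1) for all n ≥ 1.
Base case (n = 1): P(1) = -6, and the closed form gives -6. They agree.
Suppose the result is true for n = p, so P(p) = p(-p^3 - p^2 - 3p - 1).
Then P(p+1) = P(p) + (-4p^3 - 9p^2 - 13p - 6) = (p(-p^3 - p^2 - 3p - 1)) + (-4p^3 - 9p^2 - 13p - 6).
Simplifying, P(p+1) = -(p + 1)(p^3 + 4p^2 + 8p + 6) = -(p+1)((p+1)^3 + (p+1)^2 + 3(p+1) + 1),
which is the closed form with n = p+1.
This completes the induction.

P(n) = -n(n^3 + n^2 + 3n + 1)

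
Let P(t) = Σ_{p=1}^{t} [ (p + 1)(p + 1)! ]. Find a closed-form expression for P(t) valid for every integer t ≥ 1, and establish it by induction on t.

P(t) = (t + 2)! - 2

We claim P(t) = (t + 2)! - 2 for all t ≥ 1.
Base case (t = 1): P(1) = 4, and the closed form gives 4. They agree.
Suppose the result is true for t = p, so P(p) = (p + 2)! - 2.
Then P(p+1) = P(p) + ((p + 2)(p + 2)!) = ((p + 2)! - 2) + ((p + 2)(p + 2)!).
Simplifying, P(p+1) = ((p+1) + 2)! - 2,
which is the closed form with t = p+1.
Hence, by induction on t, the claim holds for every t ≥ 1.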